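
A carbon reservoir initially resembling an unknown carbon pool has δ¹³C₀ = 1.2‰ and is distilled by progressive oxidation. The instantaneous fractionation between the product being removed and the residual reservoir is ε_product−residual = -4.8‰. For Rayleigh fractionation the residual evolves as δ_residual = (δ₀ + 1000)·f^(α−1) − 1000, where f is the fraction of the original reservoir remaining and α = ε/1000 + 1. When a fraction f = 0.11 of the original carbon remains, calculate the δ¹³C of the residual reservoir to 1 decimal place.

Rayleigh residual: δ_res = (δ₀ + 1000)·f^(α−1) − 1000
α = ε/1000 + 1 = 0.99520, so α − 1 = -0.00480
f^(α−1) = 0.11^(-0.00480) = 1.010651
δ_res = (1.2 + 1000) × 1.010651 − 1000 = 1011.864 − 1000 = 11.86‰

11.9‰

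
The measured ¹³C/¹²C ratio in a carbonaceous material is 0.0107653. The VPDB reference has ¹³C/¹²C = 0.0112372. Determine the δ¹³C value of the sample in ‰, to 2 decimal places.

-41.99‰

δ¹³C = (R_sample / R_standard − 1) × 1000
R_sample / R_standard = 0.0107653 / 0.0112372 = 0.958006
δ¹³C = (0.958006 − 1) × 1000 = -41.994‰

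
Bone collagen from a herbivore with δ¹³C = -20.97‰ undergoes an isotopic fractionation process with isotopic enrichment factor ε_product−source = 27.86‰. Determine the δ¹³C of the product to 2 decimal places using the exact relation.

6.31‰

Exactly, δ_product = (δ_source + 1000)·(ε/1000 + 1) − 1000.
δ_product = (-20.97 + 1000) × (27.86/1000 + 1) − 1000
δ_product = 6.306‰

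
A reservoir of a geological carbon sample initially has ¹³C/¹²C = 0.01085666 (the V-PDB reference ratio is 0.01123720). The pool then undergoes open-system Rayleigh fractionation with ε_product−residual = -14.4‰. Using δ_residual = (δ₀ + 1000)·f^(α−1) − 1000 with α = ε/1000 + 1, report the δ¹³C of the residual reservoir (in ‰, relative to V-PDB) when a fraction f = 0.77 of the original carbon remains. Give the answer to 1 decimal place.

-30.2‰

δ₀ = (0.01085666/0.01123720 − 1)×1000 = (0.966136 − 1)×1000 = -33.864‰
α − 1 = ε/1000 = -0.0144
f^(α−1) = 0.77^(-0.0144) = 1.003771
δ_res = (-33.864 + 1000) × 1.003771 − 1000 = 969.779 − 1000 = -30.22‰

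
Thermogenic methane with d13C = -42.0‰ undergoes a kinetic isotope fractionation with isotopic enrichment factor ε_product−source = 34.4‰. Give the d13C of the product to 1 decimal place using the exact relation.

-9.0‰

Exactly, δ_product = (δ_source + 1000)·(ε/1000 + 1) − 1000.
δ_product = (-42.0 + 1000) × (34.4/1000 + 1) − 1000
δ_product = -9.04‰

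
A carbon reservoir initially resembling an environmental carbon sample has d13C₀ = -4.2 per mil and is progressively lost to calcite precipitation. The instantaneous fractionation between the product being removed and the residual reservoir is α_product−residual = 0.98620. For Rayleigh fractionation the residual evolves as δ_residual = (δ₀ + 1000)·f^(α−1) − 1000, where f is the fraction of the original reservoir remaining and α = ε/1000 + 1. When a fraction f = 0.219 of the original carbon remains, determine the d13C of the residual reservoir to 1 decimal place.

16.9 per mil

Rayleigh residual: δ_res = (δ₀ + 1000)·f^(α−1) − 1000
α − 1 = -0.01380
f^(α−1) = 0.219^(-0.01380) = 1.021179
δ_res = (-4.2 + 1000) × 1.021179 − 1000 = 1016.890 − 1000 = 16.89 per mil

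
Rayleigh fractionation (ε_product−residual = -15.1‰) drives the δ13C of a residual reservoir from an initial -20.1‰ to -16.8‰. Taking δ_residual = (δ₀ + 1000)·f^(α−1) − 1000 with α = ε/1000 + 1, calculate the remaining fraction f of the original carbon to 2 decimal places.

0.80

α − 1 = ε/1000 = -0.0151
(δ_res + 1000)/(δ₀ + 1000) = (-16.8 + 1000)/(-20.1 + 1000) = 983.2/979.9 = 1.003368
f = 1.003368^(1/-0.0151) = exp(ln(1.003368)/-0.0151) = exp(0.00336/-0.0151)
f = exp(-0.2227) = 0.8004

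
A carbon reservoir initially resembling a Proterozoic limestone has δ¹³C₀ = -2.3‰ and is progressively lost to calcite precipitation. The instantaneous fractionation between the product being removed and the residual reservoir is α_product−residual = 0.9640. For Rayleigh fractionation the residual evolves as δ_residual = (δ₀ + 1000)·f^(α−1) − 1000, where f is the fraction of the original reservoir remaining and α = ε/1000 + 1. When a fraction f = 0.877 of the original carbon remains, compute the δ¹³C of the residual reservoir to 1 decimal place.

Rayleigh residual: δ_res = (δ₀ + 1000)·f^(α−1) − 1000
α − 1 = -0.03600
f^(α−1) = 0.877^(-0.03600) = 1.004736
δ_res = (-2.3 + 1000) × 1.004736 − 1000 = 1002.425 − 1000 = 2.43‰

2.4‰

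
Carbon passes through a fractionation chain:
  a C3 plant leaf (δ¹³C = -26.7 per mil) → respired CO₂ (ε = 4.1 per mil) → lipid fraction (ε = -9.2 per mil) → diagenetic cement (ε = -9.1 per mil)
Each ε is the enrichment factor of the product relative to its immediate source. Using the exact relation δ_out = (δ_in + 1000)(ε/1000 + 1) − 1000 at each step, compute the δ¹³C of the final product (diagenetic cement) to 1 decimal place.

-40.5 per mil

step 1: δ = (-26.70 + 1000)·(4.1/1000 + 1) − 1000 = -22.71 per mil
step 2: δ = (-22.71 + 1000)·(-9.2/1000 + 1) − 1000 = -31.70 per mil
step 3: δ = (-31.70 + 1000)·(-9.1/1000 + 1) − 1000 = -40.51 per mil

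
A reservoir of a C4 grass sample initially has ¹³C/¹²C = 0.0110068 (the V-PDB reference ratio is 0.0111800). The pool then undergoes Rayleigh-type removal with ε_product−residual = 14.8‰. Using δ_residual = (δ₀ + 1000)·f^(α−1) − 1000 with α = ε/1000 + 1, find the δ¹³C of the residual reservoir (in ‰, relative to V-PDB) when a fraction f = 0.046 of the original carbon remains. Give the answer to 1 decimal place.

-59.3‰

δ₀ = (0.0110068/0.0111800 − 1)×1000 = (0.984508 − 1)×1000 = -15.492‰
α − 1 = ε/1000 = 0.0148
f^(α−1) = 0.046^(0.0148) = 0.955452
δ_res = (-15.492 + 1000) × 0.955452 − 1000 = 940.650 − 1000 = -59.35‰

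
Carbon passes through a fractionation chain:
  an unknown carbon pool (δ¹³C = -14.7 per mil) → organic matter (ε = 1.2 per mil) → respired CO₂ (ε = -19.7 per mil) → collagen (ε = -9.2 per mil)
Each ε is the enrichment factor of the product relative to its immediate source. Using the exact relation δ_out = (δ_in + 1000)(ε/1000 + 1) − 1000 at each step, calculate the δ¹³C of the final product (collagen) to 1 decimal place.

-41.8 per mil

step 1: δ = (-14.70 + 1000)·(1.2/1000 + 1) − 1000 = -13.52 per mil
step 2: δ = (-13.52 + 1000)·(-19.7/1000 + 1) − 1000 = -32.95 per mil
step 3: δ = (-32.95 + 1000)·(-9.2/1000 + 1) − 1000 = -41.85 per mil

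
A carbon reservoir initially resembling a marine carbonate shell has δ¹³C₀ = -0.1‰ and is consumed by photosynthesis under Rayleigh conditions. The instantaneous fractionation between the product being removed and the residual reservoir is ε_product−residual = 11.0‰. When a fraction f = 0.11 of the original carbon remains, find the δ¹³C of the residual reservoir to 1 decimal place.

Rayleigh residual: δ_res = (δ₀ + 1000)·f^(α−1) − 1000
α = ε/1000 + 1 = 1.01100, so α − 1 = 0.01100
f^(α−1) = 0.11^(0.01100) = 0.976012
δ_res = (-0.1 + 1000) × 0.976012 − 1000 = 975.915 − 1000 = -24.09‰

-24.1‰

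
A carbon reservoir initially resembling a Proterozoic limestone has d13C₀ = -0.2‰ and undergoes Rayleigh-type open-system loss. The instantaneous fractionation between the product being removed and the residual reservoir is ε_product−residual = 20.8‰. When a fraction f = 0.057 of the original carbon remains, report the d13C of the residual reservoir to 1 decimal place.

Rayleigh residual: δ_res = (δ₀ + 1000)·f^(α−1) − 1000
α = ε/1000 + 1 = 1.02080, so α − 1 = 0.02080
f^(α−1) = 0.057^(0.02080) = 0.942155
δ_res = (-0.2 + 1000) × 0.942155 − 1000 = 941.966 − 1000 = -58.03‰

-58.0‰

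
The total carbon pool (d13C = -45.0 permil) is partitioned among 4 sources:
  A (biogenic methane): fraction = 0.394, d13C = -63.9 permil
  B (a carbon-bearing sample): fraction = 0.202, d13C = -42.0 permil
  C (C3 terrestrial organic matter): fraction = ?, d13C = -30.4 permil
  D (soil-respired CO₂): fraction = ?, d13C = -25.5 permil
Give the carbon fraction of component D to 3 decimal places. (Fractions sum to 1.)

Let f_D and f_C be the unknown fractions; fractions sum to 1 so f_D + f_C = 0.404.
Mass balance: Σ fᵢ·δᵢ = δ_bulk ⇒ f_D·(-25.5) + f_C·(-30.4) = -45.0 − (-33.661) = -11.339
Substitute f_C = 0.404 − f_D:
f_D·(-25.5 − -30.4) = -11.339 − 0.404×(-30.4) = 0.942
f_D = 0.942 / 4.9 = 0.1923

0.192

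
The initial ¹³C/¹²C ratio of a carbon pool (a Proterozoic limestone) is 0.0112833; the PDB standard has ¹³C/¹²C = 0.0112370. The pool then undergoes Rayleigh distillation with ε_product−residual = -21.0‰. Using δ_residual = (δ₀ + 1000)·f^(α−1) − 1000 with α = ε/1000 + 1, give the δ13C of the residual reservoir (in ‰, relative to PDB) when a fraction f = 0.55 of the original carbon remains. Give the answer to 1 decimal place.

δ₀ = (0.0112833/0.0112370 − 1)×1000 = (1.004120 − 1)×1000 = 4.120‰
α − 1 = ε/1000 = -0.0210
f^(α−1) = 0.55^(-0.0210) = 1.012634
δ_res = (4.120 + 1000) × 1.012634 − 1000 = 1016.806 − 1000 = 16.81‰

16.8‰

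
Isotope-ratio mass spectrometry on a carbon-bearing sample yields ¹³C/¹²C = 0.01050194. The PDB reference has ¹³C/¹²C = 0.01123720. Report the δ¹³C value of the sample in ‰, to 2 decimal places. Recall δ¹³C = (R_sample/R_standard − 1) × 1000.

-65.43‰

δ¹³C = (R_sample / R_standard − 1) × 1000
R_sample / R_standard = 0.01050194 / 0.01123720 = 0.934569
δ¹³C = (0.934569 − 1) × 1000 = -65.431‰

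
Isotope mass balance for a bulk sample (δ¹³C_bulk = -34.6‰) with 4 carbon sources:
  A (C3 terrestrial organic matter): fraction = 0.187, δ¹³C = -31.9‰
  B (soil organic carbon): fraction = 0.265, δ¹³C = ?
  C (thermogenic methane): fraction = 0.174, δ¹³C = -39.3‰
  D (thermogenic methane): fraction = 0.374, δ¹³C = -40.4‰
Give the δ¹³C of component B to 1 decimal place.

Isotope mass balance: δ_bulk = Σ fᵢ·δᵢ.
-34.6 = 0.187×(-31.9) + 0.265×δ_B + 0.174×(-39.3) + 0.374×(-40.4)
0.265·δ_B = -34.6 − (-27.913) = -6.687
δ_B = -6.687 / 0.265 = -25.23‰

-25.2‰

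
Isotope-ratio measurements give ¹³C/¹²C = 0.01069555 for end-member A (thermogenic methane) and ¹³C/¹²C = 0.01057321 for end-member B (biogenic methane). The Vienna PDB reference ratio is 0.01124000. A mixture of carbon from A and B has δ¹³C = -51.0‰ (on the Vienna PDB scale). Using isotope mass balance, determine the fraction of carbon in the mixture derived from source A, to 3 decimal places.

0.765

δ_A = (0.01069555/0.01124000 − 1)×1000 = (0.951561 − 1)×1000 = -48.439‰
δ_B = (0.01057321/0.01124000 − 1)×1000 = (0.940677 − 1)×1000 = -59.323‰
f_A = (δ_mix − δ_B)/(δ_A − δ_B) = (-51.0 − (-59.323))/(-48.439 − (-59.323))
f_A = 8.323 / 10.884 = 0.7647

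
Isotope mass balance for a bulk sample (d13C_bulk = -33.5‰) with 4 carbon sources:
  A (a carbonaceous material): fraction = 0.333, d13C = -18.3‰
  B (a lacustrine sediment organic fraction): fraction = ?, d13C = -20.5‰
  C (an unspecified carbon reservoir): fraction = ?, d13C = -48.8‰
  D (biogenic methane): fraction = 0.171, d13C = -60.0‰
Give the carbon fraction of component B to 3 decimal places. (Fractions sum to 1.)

Let f_B and f_C be the unknown fractions; fractions sum to 1 so f_B + f_C = 0.496.
Mass balance: Σ fᵢ·δᵢ = δ_bulk ⇒ f_B·(-20.5) + f_C·(-48.8) = -33.5 − (-16.354) = -17.146
Substitute f_C = 0.496 − f_B:
f_B·(-20.5 − -48.8) = -17.146 − 0.496×(-48.8) = 7.059
f_B = 7.059 / 28.3 = 0.2494

0.249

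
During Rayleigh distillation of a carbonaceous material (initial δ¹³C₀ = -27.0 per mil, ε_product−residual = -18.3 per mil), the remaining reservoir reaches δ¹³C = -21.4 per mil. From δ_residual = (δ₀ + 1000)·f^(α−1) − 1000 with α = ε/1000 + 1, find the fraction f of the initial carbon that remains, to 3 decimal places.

α − 1 = ε/1000 = -0.0183
(δ_res + 1000)/(δ₀ + 1000) = (-21.4 + 1000)/(-27.0 + 1000) = 978.6/973.0 = 1.005755
f = 1.005755^(1/-0.0183) = exp(ln(1.005755)/-0.0183) = exp(0.00574/-0.0183)
f = exp(-0.3136) = 0.7308

0.731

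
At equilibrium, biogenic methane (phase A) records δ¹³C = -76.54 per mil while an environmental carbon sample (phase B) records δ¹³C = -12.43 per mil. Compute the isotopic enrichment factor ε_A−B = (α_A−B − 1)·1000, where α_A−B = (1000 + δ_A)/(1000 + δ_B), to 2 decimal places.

-64.92 per mil

α_A−B = (1000 + -76.54) / (1000 + -12.43) = 923.46 / 987.57 = 0.935083
ε_A−B = (0.935083 − 1) × 1000 = -64.917 per mil
(The approximation ε ≈ δ_A − δ_B would give -64.11 per mil.)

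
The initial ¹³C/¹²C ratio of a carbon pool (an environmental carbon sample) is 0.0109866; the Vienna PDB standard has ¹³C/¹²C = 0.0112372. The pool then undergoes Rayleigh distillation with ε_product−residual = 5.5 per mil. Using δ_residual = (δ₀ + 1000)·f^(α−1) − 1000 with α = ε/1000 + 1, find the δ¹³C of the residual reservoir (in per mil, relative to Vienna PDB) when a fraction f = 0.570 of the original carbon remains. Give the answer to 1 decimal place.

δ₀ = (0.0109866/0.0112372 − 1)×1000 = (0.977699 − 1)×1000 = -22.301 per mil
α − 1 = ε/1000 = 0.0055
f^(α−1) = 0.570^(0.0055) = 0.996913
δ_res = (-22.301 + 1000) × 0.996913 − 1000 = 974.681 − 1000 = -25.32 per mil

-25.3 per mil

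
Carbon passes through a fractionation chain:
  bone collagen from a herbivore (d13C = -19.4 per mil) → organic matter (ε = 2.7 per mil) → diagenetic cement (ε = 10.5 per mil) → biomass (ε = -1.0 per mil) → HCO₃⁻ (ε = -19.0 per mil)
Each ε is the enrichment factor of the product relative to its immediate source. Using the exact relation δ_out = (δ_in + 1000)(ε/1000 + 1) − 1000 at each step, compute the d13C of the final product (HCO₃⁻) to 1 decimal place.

step 1: δ = (-19.40 + 1000)·(2.7/1000 + 1) − 1000 = -16.75 per mil
step 2: δ = (-16.75 + 1000)·(10.5/1000 + 1) − 1000 = -6.43 per mil
step 3: δ = (-6.43 + 1000)·(-1.0/1000 + 1) − 1000 = -7.42 per mil
step 4: δ = (-7.42 + 1000)·(-19.0/1000 + 1) − 1000 = -26.28 per mil

-26.3 per mil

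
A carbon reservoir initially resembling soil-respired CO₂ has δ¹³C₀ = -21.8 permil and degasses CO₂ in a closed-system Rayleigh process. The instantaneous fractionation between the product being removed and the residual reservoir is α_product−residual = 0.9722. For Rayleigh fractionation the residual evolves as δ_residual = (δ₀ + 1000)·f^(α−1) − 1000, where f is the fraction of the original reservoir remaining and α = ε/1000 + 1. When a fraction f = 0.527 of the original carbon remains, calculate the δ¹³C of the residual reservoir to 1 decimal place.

-4.2 permil

Rayleigh residual: δ_res = (δ₀ + 1000)·f^(α−1) − 1000
α − 1 = -0.02780
f^(α−1) = 0.527^(-0.02780) = 1.017967
δ_res = (-21.8 + 1000) × 1.017967 − 1000 = 995.775 − 1000 = -4.22 permil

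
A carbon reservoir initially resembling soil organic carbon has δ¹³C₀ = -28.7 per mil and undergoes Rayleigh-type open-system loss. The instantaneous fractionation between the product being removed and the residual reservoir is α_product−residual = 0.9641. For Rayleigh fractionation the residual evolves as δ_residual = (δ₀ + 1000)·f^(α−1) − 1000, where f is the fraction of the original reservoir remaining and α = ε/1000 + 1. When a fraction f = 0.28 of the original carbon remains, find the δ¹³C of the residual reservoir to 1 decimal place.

16.7 per mil

Rayleigh residual: δ_res = (δ₀ + 1000)·f^(α−1) − 1000
α − 1 = -0.03590
f^(α−1) = 0.28^(-0.03590) = 1.046760
δ_res = (-28.7 + 1000) × 1.046760 − 1000 = 1016.718 − 1000 = 16.72 per mil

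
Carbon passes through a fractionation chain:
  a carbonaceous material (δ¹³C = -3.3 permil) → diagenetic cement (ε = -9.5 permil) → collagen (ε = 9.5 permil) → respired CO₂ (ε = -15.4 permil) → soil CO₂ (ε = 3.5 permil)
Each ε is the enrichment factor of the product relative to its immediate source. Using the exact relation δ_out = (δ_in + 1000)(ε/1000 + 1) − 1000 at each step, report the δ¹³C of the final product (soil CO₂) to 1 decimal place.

-15.3 permil

step 1: δ = (-3.30 + 1000)·(-9.5/1000 + 1) − 1000 = -12.77 permil
step 2: δ = (-12.77 + 1000)·(9.5/1000 + 1) − 1000 = -3.39 permil
step 3: δ = (-3.39 + 1000)·(-15.4/1000 + 1) − 1000 = -18.74 permil
step 4: δ = (-18.74 + 1000)·(3.5/1000 + 1) − 1000 = -15.30 permil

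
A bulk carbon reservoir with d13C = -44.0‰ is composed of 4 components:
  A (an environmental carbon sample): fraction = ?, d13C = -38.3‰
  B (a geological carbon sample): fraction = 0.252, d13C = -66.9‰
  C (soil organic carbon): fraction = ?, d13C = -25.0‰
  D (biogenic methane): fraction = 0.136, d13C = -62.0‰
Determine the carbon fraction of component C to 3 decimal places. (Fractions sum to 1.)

0.356

Let f_C and f_A be the unknown fractions; fractions sum to 1 so f_C + f_A = 0.612.
Mass balance: Σ fᵢ·δᵢ = δ_bulk ⇒ f_C·(-25.0) + f_A·(-38.3) = -44.0 − (-25.291) = -18.709
Substitute f_A = 0.612 − f_C:
f_C·(-25.0 − -38.3) = -18.709 − 0.612×(-38.3) = 4.730
f_C = 4.730 / 13.3 = 0.3557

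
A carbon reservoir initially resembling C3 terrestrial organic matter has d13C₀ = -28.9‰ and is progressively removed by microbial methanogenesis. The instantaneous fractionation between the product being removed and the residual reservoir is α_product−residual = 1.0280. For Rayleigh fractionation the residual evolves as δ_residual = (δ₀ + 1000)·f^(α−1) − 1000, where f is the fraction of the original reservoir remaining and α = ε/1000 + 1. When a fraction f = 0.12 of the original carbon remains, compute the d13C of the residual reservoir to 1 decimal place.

Rayleigh residual: δ_res = (δ₀ + 1000)·f^(α−1) − 1000
α − 1 = 0.02800
f^(α−1) = 0.12^(0.02800) = 0.942361
δ_res = (-28.9 + 1000) × 0.942361 − 1000 = 915.126 − 1000 = -84.87‰

-84.9‰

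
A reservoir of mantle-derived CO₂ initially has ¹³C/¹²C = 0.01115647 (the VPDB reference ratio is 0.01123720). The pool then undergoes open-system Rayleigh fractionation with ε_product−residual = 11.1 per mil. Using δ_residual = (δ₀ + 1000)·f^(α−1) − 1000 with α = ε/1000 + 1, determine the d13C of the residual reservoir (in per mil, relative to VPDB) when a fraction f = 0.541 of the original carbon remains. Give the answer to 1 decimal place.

δ₀ = (0.01115647/0.01123720 − 1)×1000 = (0.992816 − 1)×1000 = -7.184 per mil
α − 1 = ε/1000 = 0.0111
f^(α−1) = 0.541^(0.0111) = 0.993204
δ_res = (-7.184 + 1000) × 0.993204 − 1000 = 986.069 − 1000 = -13.93 per mil

-13.9 per mil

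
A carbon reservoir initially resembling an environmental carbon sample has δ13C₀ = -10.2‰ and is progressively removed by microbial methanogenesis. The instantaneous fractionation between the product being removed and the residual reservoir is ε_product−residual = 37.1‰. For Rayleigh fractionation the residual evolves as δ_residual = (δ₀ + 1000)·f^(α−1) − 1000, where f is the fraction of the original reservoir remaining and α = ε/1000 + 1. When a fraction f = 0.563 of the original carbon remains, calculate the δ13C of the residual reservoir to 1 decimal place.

Rayleigh residual: δ_res = (δ₀ + 1000)·f^(α−1) − 1000
α = ε/1000 + 1 = 1.03710, so α − 1 = 0.03710
f^(α−1) = 0.563^(0.03710) = 0.978912
δ_res = (-10.2 + 1000) × 0.978912 − 1000 = 968.928 − 1000 = -31.07‰

-31.1‰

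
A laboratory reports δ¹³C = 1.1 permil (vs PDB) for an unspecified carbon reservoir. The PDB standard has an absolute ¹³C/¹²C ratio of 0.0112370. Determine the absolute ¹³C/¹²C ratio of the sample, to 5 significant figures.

0.011249

R_sample = R_standard × (δ¹³C/1000 + 1)
R_sample = 0.0112370 × (1.1/1000 + 1) = 0.0112370 × 1.001100
R_sample = 0.0112494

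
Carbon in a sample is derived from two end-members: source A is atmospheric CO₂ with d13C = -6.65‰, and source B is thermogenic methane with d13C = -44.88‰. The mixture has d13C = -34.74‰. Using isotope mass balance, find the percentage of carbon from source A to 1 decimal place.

δ_mix = f_A·δ_A + (1 − f_A)·δ_B  ⇒  f_A = (δ_mix − δ_B)/(δ_A − δ_B)
f_A = (-34.74 − (-44.88)) / (-6.65 − (-44.88))
f_A = 10.14 / 38.23 = 0.2652

26.5%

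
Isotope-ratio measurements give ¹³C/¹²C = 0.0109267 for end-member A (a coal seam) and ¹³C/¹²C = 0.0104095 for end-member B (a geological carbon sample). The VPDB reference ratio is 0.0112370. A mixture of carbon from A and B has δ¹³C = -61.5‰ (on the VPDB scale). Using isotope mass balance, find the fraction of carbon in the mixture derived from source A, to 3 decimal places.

δ_A = (0.0109267/0.0112370 − 1)×1000 = (0.972386 − 1)×1000 = -27.614‰
δ_B = (0.0104095/0.0112370 − 1)×1000 = (0.926359 − 1)×1000 = -73.641‰
f_A = (δ_mix − δ_B)/(δ_A − δ_B) = (-61.5 − (-73.641))/(-27.614 − (-73.641))
f_A = 12.141 / 46.027 = 0.2638

0.264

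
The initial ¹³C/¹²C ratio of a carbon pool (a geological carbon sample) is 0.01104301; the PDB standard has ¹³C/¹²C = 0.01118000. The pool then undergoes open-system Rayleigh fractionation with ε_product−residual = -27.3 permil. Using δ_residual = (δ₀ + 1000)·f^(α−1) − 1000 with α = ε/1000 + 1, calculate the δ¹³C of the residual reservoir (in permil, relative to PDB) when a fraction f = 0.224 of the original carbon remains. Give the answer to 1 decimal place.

δ₀ = (0.01104301/0.01118000 − 1)×1000 = (0.987747 − 1)×1000 = -12.253 permil
α − 1 = ε/1000 = -0.0273
f^(α−1) = 0.224^(-0.0273) = 1.041689
δ_res = (-12.253 + 1000) × 1.041689 − 1000 = 1028.925 − 1000 = 28.93 permil

28.9 permil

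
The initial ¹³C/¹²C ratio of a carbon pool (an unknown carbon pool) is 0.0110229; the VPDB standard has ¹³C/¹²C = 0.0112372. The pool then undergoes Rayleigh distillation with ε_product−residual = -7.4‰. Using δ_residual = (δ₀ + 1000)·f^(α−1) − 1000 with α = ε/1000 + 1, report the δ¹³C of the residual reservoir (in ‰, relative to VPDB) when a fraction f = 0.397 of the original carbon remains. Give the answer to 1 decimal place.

δ₀ = (0.0110229/0.0112372 − 1)×1000 = (0.980929 − 1)×1000 = -19.071‰
α − 1 = ε/1000 = -0.0074
f^(α−1) = 0.397^(-0.0074) = 1.006860
δ_res = (-19.071 + 1000) × 1.006860 − 1000 = 987.658 − 1000 = -12.34‰

-12.3‰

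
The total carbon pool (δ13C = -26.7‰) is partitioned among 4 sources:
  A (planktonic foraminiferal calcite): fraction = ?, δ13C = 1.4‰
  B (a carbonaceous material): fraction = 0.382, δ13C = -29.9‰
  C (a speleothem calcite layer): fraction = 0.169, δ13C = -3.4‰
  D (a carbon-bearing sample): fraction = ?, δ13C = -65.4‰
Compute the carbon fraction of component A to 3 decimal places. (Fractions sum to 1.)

Let f_A and f_D be the unknown fractions; fractions sum to 1 so f_A + f_D = 0.449.
Mass balance: Σ fᵢ·δᵢ = δ_bulk ⇒ f_A·(1.4) + f_D·(-65.4) = -26.7 − (-11.996) = -14.704
Substitute f_D = 0.449 − f_A:
f_A·(1.4 − -65.4) = -14.704 − 0.449×(-65.4) = 14.661
f_A = 14.661 / 66.8 = 0.2195

0.219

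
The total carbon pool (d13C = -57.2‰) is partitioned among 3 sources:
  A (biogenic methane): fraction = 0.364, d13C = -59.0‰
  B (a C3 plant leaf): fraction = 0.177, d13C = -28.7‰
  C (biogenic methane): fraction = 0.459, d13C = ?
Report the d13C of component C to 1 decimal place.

Isotope mass balance: δ_bulk = Σ fᵢ·δᵢ.
-57.2 = 0.364×(-59.0) + 0.177×(-28.7) + 0.459×δ_C
0.459·δ_C = -57.2 − (-26.556) = -30.644
δ_C = -30.644 / 0.459 = -66.76‰

-66.8‰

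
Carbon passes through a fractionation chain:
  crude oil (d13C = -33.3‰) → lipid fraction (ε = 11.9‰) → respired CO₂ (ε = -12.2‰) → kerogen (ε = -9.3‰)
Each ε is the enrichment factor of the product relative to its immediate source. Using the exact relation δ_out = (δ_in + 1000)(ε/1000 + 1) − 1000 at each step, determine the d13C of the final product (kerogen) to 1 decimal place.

-42.7‰

step 1: δ = (-33.30 + 1000)·(11.9/1000 + 1) − 1000 = -21.80‰
step 2: δ = (-21.80 + 1000)·(-12.2/1000 + 1) − 1000 = -33.73‰
step 3: δ = (-33.73 + 1000)·(-9.3/1000 + 1) − 1000 = -42.72‰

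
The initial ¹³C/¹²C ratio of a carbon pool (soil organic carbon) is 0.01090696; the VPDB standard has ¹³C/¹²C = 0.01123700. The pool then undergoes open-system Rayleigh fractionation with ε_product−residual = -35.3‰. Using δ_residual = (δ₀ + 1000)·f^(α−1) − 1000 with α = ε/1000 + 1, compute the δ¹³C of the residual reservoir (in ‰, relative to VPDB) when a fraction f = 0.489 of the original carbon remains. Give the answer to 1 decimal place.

-4.5‰

δ₀ = (0.01090696/0.01123700 − 1)×1000 = (0.970629 − 1)×1000 = -29.371‰
α − 1 = ε/1000 = -0.0353
f^(α−1) = 0.489^(-0.0353) = 1.025575
δ_res = (-29.371 + 1000) × 1.025575 − 1000 = 995.453 − 1000 = -4.55‰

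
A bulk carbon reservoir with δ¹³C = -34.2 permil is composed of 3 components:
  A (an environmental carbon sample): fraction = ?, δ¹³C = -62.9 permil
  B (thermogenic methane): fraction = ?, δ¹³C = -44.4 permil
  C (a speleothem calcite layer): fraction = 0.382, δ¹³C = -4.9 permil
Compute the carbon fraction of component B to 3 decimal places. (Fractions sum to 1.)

Let f_B and f_A be the unknown fractions; fractions sum to 1 so f_B + f_A = 0.618.
Mass balance: Σ fᵢ·δᵢ = δ_bulk ⇒ f_B·(-44.4) + f_A·(-62.9) = -34.2 − (-1.872) = -32.328
Substitute f_A = 0.618 − f_B:
f_B·(-44.4 − -62.9) = -32.328 − 0.618×(-62.9) = 6.544
f_B = 6.544 / 18.5 = 0.3537

0.354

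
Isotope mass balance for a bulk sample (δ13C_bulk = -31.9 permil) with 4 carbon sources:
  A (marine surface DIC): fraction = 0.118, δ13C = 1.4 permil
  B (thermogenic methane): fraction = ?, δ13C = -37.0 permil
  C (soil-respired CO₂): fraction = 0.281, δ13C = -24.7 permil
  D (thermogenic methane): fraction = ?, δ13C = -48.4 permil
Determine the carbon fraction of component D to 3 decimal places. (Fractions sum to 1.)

Let f_D and f_B be the unknown fractions; fractions sum to 1 so f_D + f_B = 0.601.
Mass balance: Σ fᵢ·δᵢ = δ_bulk ⇒ f_D·(-48.4) + f_B·(-37.0) = -31.9 − (-6.776) = -25.124
Substitute f_B = 0.601 − f_D:
f_D·(-48.4 − -37.0) = -25.124 − 0.601×(-37.0) = -2.887
f_D = -2.887 / -11.4 = 0.2533

0.253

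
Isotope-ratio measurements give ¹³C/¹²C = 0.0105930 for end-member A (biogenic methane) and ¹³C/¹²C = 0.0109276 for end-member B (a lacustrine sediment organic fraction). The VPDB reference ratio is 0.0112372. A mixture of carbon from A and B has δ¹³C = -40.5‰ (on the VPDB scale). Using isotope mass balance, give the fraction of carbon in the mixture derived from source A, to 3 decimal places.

δ_A = (0.0105930/0.0112372 − 1)×1000 = (0.942673 − 1)×1000 = -57.327‰
δ_B = (0.0109276/0.0112372 − 1)×1000 = (0.972449 − 1)×1000 = -27.551‰
f_A = (δ_mix − δ_B)/(δ_A − δ_B) = (-40.5 − (-27.551))/(-57.327 − (-27.551))
f_A = -12.949 / -29.776 = 0.4349

0.435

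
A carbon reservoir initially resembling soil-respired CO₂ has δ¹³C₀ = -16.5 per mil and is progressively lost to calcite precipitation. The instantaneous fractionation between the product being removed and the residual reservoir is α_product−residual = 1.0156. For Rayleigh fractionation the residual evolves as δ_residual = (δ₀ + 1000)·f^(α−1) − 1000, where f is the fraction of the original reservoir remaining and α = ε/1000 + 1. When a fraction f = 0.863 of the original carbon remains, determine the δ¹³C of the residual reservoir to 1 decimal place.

-18.8 per mil

Rayleigh residual: δ_res = (δ₀ + 1000)·f^(α−1) − 1000
α − 1 = 0.01560
f^(α−1) = 0.863^(0.01560) = 0.997704
δ_res = (-16.5 + 1000) × 0.997704 − 1000 = 981.242 − 1000 = -18.76 per mil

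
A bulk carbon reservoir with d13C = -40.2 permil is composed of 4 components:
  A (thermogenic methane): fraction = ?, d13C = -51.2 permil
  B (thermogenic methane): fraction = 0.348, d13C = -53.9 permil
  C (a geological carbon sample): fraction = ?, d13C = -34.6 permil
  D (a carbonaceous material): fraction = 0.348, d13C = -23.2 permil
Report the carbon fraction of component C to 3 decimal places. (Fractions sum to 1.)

0.132

Let f_C and f_A be the unknown fractions; fractions sum to 1 so f_C + f_A = 0.304.
Mass balance: Σ fᵢ·δᵢ = δ_bulk ⇒ f_C·(-34.6) + f_A·(-51.2) = -40.2 − (-26.831) = -13.369
Substitute f_A = 0.304 − f_C:
f_C·(-34.6 − -51.2) = -13.369 − 0.304×(-51.2) = 2.196
f_C = 2.196 / 16.6 = 0.1323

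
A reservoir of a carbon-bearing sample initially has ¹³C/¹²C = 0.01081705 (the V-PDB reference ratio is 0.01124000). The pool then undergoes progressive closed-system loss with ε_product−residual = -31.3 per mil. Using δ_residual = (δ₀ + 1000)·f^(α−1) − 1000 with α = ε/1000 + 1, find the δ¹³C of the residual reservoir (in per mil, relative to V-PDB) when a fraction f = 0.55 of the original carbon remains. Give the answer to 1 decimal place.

δ₀ = (0.01081705/0.01124000 − 1)×1000 = (0.962371 − 1)×1000 = -37.629 per mil
α − 1 = ε/1000 = -0.0313
f^(α−1) = 0.55^(-0.0313) = 1.018888
δ_res = (-37.629 + 1000) × 1.018888 − 1000 = 980.549 − 1000 = -19.45 per mil

-19.5 per mil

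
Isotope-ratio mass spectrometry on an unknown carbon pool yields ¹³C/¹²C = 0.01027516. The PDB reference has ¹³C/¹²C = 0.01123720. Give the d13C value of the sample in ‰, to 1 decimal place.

-85.6‰

d13C = (R_sample / R_standard − 1) × 1000
R_sample / R_standard = 0.01027516 / 0.01123720 = 0.914388
d13C = (0.914388 − 1) × 1000 = -85.61‰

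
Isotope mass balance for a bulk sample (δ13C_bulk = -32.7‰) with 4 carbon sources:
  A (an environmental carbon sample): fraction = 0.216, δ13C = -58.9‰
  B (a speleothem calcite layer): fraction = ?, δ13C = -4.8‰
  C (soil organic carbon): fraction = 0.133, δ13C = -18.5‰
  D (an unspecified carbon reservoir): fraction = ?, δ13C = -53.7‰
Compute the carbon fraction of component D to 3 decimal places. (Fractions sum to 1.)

0.294

Let f_D and f_B be the unknown fractions; fractions sum to 1 so f_D + f_B = 0.651.
Mass balance: Σ fᵢ·δᵢ = δ_bulk ⇒ f_D·(-53.7) + f_B·(-4.8) = -32.7 − (-15.183) = -17.517
Substitute f_B = 0.651 − f_D:
f_D·(-53.7 − -4.8) = -17.517 − 0.651×(-4.8) = -14.392
f_D = -14.392 / -48.9 = 0.2943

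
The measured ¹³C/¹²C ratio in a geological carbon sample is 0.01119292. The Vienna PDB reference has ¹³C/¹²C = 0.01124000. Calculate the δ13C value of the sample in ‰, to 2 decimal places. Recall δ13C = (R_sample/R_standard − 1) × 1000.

δ13C = (R_sample / R_standard − 1) × 1000
R_sample / R_standard = 0.01119292 / 0.01124000 = 0.995811
δ13C = (0.995811 − 1) × 1000 = -4.189‰

-4.19‰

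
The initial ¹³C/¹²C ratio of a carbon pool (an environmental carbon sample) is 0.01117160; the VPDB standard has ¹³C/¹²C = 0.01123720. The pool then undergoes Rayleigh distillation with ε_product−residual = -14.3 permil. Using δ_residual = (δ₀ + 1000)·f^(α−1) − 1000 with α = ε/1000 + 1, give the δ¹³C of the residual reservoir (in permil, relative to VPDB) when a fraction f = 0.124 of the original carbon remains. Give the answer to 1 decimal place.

δ₀ = (0.01117160/0.01123720 − 1)×1000 = (0.994162 − 1)×1000 = -5.838 permil
α − 1 = ε/1000 = -0.0143
f^(α−1) = 0.124^(-0.0143) = 1.030301
δ_res = (-5.838 + 1000) × 1.030301 − 1000 = 1024.286 − 1000 = 24.29 permil

24.3 permil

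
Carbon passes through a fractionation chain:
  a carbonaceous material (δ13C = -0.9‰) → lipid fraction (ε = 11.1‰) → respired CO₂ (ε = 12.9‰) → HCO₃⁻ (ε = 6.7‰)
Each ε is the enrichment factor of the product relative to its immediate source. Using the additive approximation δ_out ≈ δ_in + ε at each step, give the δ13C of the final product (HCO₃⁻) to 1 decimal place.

step 1: δ ≈ -0.9 + (11.1) = 10.2‰
step 2: δ ≈ 10.2 + (12.9) = 23.1‰
step 3: δ ≈ 23.1 + (6.7) = 29.8‰

29.8‰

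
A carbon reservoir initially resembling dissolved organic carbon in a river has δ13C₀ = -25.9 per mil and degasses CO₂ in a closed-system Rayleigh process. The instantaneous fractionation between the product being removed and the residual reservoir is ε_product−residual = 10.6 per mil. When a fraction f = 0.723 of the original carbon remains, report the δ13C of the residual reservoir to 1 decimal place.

Rayleigh residual: δ_res = (δ₀ + 1000)·f^(α−1) − 1000
α = ε/1000 + 1 = 1.01060, so α − 1 = 0.01060
f^(α−1) = 0.723^(0.01060) = 0.996568
δ_res = (-25.9 + 1000) × 0.996568 − 1000 = 970.757 − 1000 = -29.24 per mil

-29.2 per mil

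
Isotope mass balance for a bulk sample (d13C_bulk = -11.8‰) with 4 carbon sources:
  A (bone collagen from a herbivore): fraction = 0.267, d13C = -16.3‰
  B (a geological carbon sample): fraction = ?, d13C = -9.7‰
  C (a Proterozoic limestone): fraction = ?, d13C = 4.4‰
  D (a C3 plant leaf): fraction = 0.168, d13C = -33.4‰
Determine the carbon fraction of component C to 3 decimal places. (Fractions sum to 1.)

Let f_C and f_B be the unknown fractions; fractions sum to 1 so f_C + f_B = 0.565.
Mass balance: Σ fᵢ·δᵢ = δ_bulk ⇒ f_C·(4.4) + f_B·(-9.7) = -11.8 − (-9.963) = -1.837
Substitute f_B = 0.565 − f_C:
f_C·(4.4 − -9.7) = -1.837 − 0.565×(-9.7) = 3.644
f_C = 3.644 / 14.1 = 0.2584

0.258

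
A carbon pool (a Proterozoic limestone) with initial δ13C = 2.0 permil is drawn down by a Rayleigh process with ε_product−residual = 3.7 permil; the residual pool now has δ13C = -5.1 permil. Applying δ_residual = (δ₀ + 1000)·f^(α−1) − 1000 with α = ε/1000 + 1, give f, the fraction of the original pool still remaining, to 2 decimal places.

0.15

α − 1 = ε/1000 = 0.0037
(δ_res + 1000)/(δ₀ + 1000) = (-5.1 + 1000)/(2.0 + 1000) = 994.9/1002.0 = 0.992914
f = 0.992914^(1/0.0037) = exp(ln(0.992914)/0.0037) = exp(-0.00711/0.0037)
f = exp(-1.9219) = 0.1463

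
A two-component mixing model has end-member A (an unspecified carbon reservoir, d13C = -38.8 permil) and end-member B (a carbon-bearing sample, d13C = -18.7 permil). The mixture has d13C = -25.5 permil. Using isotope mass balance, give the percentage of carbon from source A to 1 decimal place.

δ_mix = f_A·δ_A + (1 − f_A)·δ_B  ⇒  f_A = (δ_mix − δ_B)/(δ_A − δ_B)
f_A = (-25.5 − (-18.7)) / (-38.8 − (-18.7))
f_A = -6.8 / -20.1 = 0.3383

33.8%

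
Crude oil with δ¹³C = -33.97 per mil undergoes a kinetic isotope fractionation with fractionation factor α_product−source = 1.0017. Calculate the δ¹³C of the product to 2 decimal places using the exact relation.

δ_product = (δ_source + 1000)·α − 1000
δ_product = (-33.97 + 1000) × 1.0017 − 1000
δ_product = 967.672 − 1000 = -32.328 per mil

-32.33 per mil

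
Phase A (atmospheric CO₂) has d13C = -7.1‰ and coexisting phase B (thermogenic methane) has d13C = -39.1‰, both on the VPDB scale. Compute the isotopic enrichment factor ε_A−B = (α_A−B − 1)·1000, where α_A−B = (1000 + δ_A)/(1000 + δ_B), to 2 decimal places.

33.30‰

α_A−B = (1000 + -7.1) / (1000 + -39.1) = 992.9 / 960.9 = 1.033302
ε_A−B = (1.033302 − 1) × 1000 = 33.302‰
(The approximation ε ≈ δ_A − δ_B would give 32.0‰.)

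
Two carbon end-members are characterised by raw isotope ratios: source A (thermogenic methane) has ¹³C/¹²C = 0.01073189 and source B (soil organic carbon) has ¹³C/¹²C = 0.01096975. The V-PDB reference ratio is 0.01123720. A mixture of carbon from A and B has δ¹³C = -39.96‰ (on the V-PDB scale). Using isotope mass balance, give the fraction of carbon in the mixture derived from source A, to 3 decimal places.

0.763

δ_A = (0.01073189/0.01123720 − 1)×1000 = (0.955032 − 1)×1000 = -44.968‰
δ_B = (0.01096975/0.01123720 − 1)×1000 = (0.976200 − 1)×1000 = -23.800‰
f_A = (δ_mix − δ_B)/(δ_A − δ_B) = (-39.96 − (-23.800))/(-44.968 − (-23.800))
f_A = -16.160 / -21.167 = 0.7634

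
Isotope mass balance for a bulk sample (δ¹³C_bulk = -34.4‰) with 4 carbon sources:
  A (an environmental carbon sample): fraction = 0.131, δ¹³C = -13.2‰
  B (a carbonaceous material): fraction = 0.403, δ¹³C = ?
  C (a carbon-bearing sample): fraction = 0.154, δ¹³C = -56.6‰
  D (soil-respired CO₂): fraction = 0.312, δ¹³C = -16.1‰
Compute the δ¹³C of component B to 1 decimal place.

Isotope mass balance: δ_bulk = Σ fᵢ·δᵢ.
-34.4 = 0.131×(-13.2) + 0.403×δ_B + 0.154×(-56.6) + 0.312×(-16.1)
0.403·δ_B = -34.4 − (-15.469) = -18.931
δ_B = -18.931 / 0.403 = -46.98‰

-47.0‰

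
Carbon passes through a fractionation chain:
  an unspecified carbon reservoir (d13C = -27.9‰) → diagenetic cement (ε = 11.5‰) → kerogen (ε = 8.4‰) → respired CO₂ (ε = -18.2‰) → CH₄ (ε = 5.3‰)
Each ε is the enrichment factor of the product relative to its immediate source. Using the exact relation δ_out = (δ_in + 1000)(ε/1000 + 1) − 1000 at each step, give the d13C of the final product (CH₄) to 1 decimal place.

step 1: δ = (-27.90 + 1000)·(11.5/1000 + 1) − 1000 = -16.72‰
step 2: δ = (-16.72 + 1000)·(8.4/1000 + 1) − 1000 = -8.46‰
step 3: δ = (-8.46 + 1000)·(-18.2/1000 + 1) − 1000 = -26.51‰
step 4: δ = (-26.51 + 1000)·(5.3/1000 + 1) − 1000 = -21.35‰

-21.3‰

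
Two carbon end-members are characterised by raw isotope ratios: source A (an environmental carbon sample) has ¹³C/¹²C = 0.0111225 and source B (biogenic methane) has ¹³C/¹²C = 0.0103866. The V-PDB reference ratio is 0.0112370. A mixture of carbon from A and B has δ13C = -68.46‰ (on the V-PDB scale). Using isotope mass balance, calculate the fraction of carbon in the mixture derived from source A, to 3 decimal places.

δ_A = (0.0111225/0.0112370 − 1)×1000 = (0.989810 − 1)×1000 = -10.190‰
δ_B = (0.0103866/0.0112370 − 1)×1000 = (0.924321 − 1)×1000 = -75.679‰
f_A = (δ_mix − δ_B)/(δ_A − δ_B) = (-68.46 − (-75.679))/(-10.190 − (-75.679))
f_A = 7.219 / 65.489 = 0.1102

0.110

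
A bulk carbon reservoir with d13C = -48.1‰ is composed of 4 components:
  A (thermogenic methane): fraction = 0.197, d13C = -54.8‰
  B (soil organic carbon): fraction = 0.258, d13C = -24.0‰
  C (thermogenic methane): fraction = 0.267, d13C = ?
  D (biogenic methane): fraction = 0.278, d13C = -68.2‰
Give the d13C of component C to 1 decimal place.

Isotope mass balance: δ_bulk = Σ fᵢ·δᵢ.
-48.1 = 0.197×(-54.8) + 0.258×(-24.0) + 0.267×δ_C + 0.278×(-68.2)
0.267·δ_C = -48.1 − (-35.947) = -12.153
δ_C = -12.153 / 0.267 = -45.52‰

-45.5‰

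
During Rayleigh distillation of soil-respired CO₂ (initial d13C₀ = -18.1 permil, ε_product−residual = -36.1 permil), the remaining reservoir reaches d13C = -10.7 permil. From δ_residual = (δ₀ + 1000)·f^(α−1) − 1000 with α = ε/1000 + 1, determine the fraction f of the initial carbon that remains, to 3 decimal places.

0.812

α − 1 = ε/1000 = -0.0361
(δ_res + 1000)/(δ₀ + 1000) = (-10.7 + 1000)/(-18.1 + 1000) = 989.3/981.9 = 1.007536
f = 1.007536^(1/-0.0361) = exp(ln(1.007536)/-0.0361) = exp(0.00751/-0.0361)
f = exp(-0.2080) = 0.8122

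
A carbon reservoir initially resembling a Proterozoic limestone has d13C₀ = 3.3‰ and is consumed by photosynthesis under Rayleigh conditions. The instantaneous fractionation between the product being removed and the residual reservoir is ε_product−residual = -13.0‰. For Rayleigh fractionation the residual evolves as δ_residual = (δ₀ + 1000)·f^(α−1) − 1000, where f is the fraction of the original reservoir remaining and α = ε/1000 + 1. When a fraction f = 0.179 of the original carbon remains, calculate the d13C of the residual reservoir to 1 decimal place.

26.0‰

Rayleigh residual: δ_res = (δ₀ + 1000)·f^(α−1) − 1000
α = ε/1000 + 1 = 0.98700, so α − 1 = -0.01300
f^(α−1) = 0.179^(-0.01300) = 1.022617
δ_res = (3.3 + 1000) × 1.022617 − 1000 = 1025.991 − 1000 = 25.99‰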